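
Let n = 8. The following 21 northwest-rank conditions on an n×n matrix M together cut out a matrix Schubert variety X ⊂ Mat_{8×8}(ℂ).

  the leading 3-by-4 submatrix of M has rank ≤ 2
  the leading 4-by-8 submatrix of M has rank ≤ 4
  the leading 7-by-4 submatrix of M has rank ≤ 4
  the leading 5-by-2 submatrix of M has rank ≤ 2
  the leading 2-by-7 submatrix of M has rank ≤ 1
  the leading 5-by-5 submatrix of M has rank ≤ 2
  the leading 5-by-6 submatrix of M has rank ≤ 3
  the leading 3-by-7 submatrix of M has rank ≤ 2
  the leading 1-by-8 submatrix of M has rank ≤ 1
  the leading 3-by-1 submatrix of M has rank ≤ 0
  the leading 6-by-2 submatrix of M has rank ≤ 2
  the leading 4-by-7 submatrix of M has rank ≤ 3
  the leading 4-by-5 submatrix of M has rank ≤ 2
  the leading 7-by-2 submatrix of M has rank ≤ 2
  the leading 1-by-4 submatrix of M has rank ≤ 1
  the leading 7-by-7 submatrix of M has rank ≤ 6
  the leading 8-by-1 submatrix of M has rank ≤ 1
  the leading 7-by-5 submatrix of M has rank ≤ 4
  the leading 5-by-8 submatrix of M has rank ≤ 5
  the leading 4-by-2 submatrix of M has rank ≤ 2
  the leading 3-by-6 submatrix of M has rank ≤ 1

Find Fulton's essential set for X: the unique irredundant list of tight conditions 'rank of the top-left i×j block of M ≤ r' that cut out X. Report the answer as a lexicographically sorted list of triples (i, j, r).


The tightest implied rank at each (i,j), from the 21 conditions:

  i=1: 0  1  1  1  1  1  1  1
  i=2: 0  1  1  1  1  1  1  2
  i=3: 0  1  1  1  1  1  2  3
  i=4: 1  2  2  2  2  2  3  4
  i=5: 1  2  2  2  2  3  4  5
  i=6: 1  2  3  3  3  4  5  6
  i=7: 1  2  3  4  4  5  6  7
  i=8: 1  2  3  4  5  6  7  8

reading off 1-entries of Δ²R: w = (2, 8, 7, 1, 6, 3, 4, 5).

Fulton essential set (4 of the 15 Rothe cells):

[(2, 7, 1), (3, 1, 0), (3, 6, 1), (5, 5, 2)]


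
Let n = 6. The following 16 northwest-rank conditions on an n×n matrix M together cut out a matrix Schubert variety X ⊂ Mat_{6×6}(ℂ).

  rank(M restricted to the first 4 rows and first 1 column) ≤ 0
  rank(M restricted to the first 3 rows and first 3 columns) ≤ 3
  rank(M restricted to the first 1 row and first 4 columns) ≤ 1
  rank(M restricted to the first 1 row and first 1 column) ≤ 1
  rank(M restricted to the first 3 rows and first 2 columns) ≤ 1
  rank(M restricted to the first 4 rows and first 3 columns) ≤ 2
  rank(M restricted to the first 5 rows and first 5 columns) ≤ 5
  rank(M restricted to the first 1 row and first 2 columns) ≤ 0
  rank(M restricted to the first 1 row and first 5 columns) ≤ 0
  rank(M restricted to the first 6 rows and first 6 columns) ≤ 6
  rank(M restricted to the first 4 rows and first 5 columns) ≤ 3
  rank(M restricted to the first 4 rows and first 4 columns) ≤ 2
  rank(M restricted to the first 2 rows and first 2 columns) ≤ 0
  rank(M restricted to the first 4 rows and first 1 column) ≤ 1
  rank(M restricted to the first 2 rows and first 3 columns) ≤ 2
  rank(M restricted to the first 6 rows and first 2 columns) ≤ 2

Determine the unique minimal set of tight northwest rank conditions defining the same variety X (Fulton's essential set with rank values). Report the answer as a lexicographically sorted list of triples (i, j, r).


Computing R[i][j] = min implied NW-rank bound (n=6, 16 conditions):

  0 0 0 0 0 1
  0 0 1 1 1 2
  0 1 2 2 2 3
  0 1 2 2 3 4
  1 2 3 3 4 5
  1 2 3 4 5 6

the unique w with this rank table is (6, 3, 2, 5, 1, 4).

ℓ(w)=10; the 4 essential cells (i,j,r):

[(1, 5, 0), (2, 2, 0), (4, 1, 0), (4, 4, 2)]


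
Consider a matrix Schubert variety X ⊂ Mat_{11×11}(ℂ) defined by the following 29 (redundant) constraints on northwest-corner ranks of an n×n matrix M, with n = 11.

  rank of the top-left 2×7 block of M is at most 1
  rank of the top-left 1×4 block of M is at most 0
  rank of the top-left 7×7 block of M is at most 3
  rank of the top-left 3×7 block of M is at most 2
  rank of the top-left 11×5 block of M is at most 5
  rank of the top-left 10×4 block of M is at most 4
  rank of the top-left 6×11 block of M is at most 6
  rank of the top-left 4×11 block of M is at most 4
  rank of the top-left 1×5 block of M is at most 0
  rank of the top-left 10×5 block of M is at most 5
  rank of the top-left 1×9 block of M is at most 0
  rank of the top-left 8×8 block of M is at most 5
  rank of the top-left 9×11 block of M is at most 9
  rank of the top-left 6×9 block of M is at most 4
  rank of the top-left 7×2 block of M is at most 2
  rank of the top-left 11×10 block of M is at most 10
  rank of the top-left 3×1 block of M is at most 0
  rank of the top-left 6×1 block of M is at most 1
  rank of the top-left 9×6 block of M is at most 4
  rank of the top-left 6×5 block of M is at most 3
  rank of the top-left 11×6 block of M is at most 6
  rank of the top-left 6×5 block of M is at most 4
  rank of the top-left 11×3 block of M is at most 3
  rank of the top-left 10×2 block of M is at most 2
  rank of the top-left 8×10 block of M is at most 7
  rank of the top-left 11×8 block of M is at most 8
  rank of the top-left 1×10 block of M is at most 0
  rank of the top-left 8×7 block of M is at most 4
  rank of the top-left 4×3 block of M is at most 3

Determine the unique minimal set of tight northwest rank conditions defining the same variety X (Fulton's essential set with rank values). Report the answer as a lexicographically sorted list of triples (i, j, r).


Recovering R(i,j) via the rank-extension bound from the 29 conditions:

  i=1: 0  0  0  0  0  0  0  0  0  0  1
  i=2: 0  1  1  1  1  1  1  1  1  1  2
  i=3: 0  1  2  2  2  2  2  2  2  2  3
  i=4: 1  2  3  3  3  3  3  3  3  3  4
  i=5: 1  2  3  3  3  3  3  4  4  4  5
  i=6: 1  2  3  3  3  3  3  4  4  5  6
  i=7: 1  2  3  3  3  3  3  4  5  6  7
  i=8: 1  2  3  4  4  4  4  5  6  7  8
  i=9: 1  2  3  4  4  4  5  6  7  8  9
  i=10: 1  2  3  4  5  5  6  7  8  9  10
  i=11: 1  2  3  4  5  6  7  8  9  10  11

giving w = (11, 2, 3, 1, 8, 10, 9, 4, 7, 5, 6) via Δ²R.

D(w) has 27 cells with 5 SE-corners; essential set:

[(1, 10, 0), (3, 1, 0), (6, 9, 4), (7, 7, 3), (9, 6, 4)]


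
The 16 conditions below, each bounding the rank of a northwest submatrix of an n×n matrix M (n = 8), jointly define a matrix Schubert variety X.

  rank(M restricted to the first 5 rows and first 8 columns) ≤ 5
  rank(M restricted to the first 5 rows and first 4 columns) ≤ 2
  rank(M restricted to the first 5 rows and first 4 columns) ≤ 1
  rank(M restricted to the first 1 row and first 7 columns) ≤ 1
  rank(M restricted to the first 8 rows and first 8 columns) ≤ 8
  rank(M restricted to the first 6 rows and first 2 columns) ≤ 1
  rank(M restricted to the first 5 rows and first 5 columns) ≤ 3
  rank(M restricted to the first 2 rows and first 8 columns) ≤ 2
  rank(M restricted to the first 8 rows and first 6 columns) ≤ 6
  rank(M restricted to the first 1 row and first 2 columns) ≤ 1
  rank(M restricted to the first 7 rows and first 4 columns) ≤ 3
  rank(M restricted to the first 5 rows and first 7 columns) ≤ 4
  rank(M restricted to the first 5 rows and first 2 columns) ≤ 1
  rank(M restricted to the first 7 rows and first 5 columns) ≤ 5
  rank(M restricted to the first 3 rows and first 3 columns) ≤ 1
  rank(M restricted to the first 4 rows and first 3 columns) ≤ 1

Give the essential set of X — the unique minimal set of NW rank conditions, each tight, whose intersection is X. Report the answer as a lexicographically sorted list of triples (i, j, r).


Propagating the 16 rank bounds to every northwest block:

  row 1: 1, 1, 1, 1, 1, 1, 1, 1
  row 2: 1, 1, 1, 1, 2, 2, 2, 2
  row 3: 1, 1, 1, 1, 2, 3, 3, 3
  row 4: 1, 1, 1, 1, 2, 3, 4, 4
  row 5: 1, 1, 1, 1, 2, 3, 4, 5
  row 6: 1, 1, 2, 2, 3, 4, 5, 6
  row 7: 1, 2, 3, 3, 4, 5, 6, 7
  row 8: 1, 2, 3, 4, 5, 6, 7, 8

reading off 1-entries of Δ²R: w = (1, 5, 6, 7, 8, 3, 2, 4).

D(w) has 13 cells with 2 SE-corners; essential set:

[(5, 4, 1), (6, 2, 1)]


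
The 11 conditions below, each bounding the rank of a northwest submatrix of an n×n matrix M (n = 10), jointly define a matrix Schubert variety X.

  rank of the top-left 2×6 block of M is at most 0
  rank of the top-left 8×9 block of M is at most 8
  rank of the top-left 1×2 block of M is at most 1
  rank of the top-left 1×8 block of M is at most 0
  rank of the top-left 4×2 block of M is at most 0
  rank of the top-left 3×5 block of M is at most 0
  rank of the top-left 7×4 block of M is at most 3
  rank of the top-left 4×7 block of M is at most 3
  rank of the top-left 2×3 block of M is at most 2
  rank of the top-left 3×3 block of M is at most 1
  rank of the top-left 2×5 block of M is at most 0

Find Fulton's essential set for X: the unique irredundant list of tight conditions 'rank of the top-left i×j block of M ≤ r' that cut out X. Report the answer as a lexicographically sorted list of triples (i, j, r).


Reconstructing r_w from the 11 given conditions:

  0 | 0 | 0 | 0 | 0 | 0 | 0 | 0 | 1 | 1
  0 | 0 | 0 | 0 | 0 | 0 | 1 | 1 | 2 | 2
  0 | 0 | 0 | 0 | 0 | 1 | 2 | 2 | 3 | 3
  0 | 0 | 1 | 1 | 1 | 2 | 3 | 3 | 4 | 4
  1 | 1 | 2 | 2 | 2 | 3 | 4 | 4 | 5 | 5
  1 | 2 | 3 | 3 | 3 | 4 | 5 | 5 | 6 | 6
  1 | 2 | 3 | 3 | 4 | 5 | 6 | 6 | 7 | 7
  1 | 2 | 3 | 4 | 5 | 6 | 7 | 7 | 8 | 8
  1 | 2 | 3 | 4 | 5 | 6 | 7 | 8 | 9 | 9
  1 | 2 | 3 | 4 | 5 | 6 | 7 | 8 | 9 | 10

so w = (9, 7, 6, 3, 1, 2, 5, 4, 8, 10).

|D(w)|=22, |Ess(w)|=5:

[(1, 8, 0), (2, 6, 0), (3, 5, 0), (4, 2, 0), (7, 4, 3)]


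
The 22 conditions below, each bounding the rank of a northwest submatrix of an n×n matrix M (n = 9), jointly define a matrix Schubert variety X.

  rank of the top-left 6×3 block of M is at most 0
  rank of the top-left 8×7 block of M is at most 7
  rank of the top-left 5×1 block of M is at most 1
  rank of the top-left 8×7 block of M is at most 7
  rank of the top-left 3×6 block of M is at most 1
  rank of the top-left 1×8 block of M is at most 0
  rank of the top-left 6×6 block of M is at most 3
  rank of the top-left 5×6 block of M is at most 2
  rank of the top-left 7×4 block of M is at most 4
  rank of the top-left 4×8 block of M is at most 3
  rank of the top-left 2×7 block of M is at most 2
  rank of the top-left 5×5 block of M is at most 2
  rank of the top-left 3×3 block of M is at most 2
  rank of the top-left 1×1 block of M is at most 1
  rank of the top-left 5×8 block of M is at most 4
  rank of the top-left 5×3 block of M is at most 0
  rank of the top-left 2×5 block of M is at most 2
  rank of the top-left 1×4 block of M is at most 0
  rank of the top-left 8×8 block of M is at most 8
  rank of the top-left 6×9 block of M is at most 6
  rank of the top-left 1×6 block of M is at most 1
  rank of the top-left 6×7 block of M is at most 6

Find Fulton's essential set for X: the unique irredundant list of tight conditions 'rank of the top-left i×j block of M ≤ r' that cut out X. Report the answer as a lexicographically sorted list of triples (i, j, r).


Recovering R(i,j) via the rank-extension bound from the 22 conditions:

  i=1: 0  0  0  0  0  0  0  0  1
  i=2: 0  0  0  1  1  1  1  1  2
  i=3: 0  0  0  1  1  1  2  2  3
  i=4: 0  0  0  1  2  2  3  3  4
  i=5: 0  0  0  1  2  2  3  4  5
  i=6: 0  0  0  1  2  3  4  5  6
  i=7: 1  1  1  2  3  4  5  6  7
  i=8: 1  2  2  3  4  5  6  7  8
  i=9: 1  2  3  4  5  6  7  8  9

second differences of R give the permutation w = (9, 4, 7, 5, 8, 6, 1, 2, 3).

Rothe diagram D(w) (26 cells), 4 SE-corners (essential conditions):

[(1, 8, 0), (3, 6, 1), (5, 6, 2), (6, 3, 0)]


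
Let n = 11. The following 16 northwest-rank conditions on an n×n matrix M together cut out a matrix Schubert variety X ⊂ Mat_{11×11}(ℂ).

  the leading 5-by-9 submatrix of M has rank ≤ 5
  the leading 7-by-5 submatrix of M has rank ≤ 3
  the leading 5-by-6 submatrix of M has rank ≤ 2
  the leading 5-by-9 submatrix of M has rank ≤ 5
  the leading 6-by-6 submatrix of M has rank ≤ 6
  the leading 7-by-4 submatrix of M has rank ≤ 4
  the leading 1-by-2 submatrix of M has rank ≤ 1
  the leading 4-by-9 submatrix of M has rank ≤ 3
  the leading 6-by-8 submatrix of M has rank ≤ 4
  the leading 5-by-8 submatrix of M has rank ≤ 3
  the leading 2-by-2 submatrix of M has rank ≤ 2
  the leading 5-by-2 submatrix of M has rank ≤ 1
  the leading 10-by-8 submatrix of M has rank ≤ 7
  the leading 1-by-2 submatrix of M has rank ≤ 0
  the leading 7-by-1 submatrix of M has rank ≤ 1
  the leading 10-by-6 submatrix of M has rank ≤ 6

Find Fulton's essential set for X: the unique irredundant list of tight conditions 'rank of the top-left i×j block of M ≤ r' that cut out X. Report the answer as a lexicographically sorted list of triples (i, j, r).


Computing R[i][j] = min implied NW-rank bound (n=11, 16 conditions):

  row 1: 0 0 1 1 1 1 1 1 1 1 1
  row 2: 1 1 2 2 2 2 2 2 2 2 2
  row 3: 1 1 2 2 2 2 3 3 3 3 3
  row 4: 1 1 2 2 2 2 3 3 3 4 4
  row 5: 1 1 2 2 2 2 3 3 4 5 5
  row 6: 1 2 3 3 3 3 4 4 5 6 6
  row 7: 1 2 3 3 3 4 5 5 6 7 7
  row 8: 1 2 3 4 4 5 6 6 7 8 8
  row 9: 1 2 3 4 5 6 7 7 8 9 9
  row 10: 1 2 3 4 5 6 7 7 8 9 10
  row 11: 1 2 3 4 5 6 7 8 9 10 11

second differences of R give the permutation w = (3, 1, 7, 10, 9, 2, 6, 4, 5, 11, 8).

|D(w)|=20, |Ess(w)|=7:

[(1, 2, 0), (4, 9, 3), (5, 2, 1), (5, 6, 2), (5, 8, 3), (7, 5, 3), (10, 8, 7)]


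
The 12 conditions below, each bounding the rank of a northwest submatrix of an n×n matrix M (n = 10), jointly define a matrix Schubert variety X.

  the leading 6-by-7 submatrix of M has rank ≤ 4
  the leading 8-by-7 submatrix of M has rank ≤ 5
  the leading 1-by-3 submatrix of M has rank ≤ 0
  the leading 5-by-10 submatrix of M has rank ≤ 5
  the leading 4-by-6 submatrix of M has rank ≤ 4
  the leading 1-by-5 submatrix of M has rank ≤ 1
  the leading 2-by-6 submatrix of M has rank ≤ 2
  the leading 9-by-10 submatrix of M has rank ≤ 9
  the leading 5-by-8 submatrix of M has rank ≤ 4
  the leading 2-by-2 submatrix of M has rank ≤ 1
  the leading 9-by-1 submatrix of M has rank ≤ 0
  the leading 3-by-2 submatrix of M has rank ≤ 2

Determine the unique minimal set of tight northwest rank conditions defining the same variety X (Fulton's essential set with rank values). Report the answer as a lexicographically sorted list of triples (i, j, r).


Reconstructing r_w from the 12 given conditions:

  i=1: 0, 0, 0, 1, 1, 1, 1, 1, 1, 1
  i=2: 0, 1, 1, 2, 2, 2, 2, 2, 2, 2
  i=3: 0, 1, 2, 3, 3, 3, 3, 3, 3, 3
  i=4: 0, 1, 2, 3, 4, 4, 4, 4, 4, 4
  i=5: 0, 1, 2, 3, 4, 4, 4, 4, 5, 5
  i=6: 0, 1, 2, 3, 4, 4, 4, 5, 6, 6
  i=7: 0, 1, 2, 3, 4, 5, 5, 6, 7, 7
  i=8: 0, 1, 2, 3, 4, 5, 5, 6, 7, 8
  i=9: 0, 1, 2, 3, 4, 5, 6, 7, 8, 9
  i=10: 1, 2, 3, 4, 5, 6, 7, 8, 9, 10

so w = (4, 2, 3, 5, 9, 8, 6, 10, 7, 1).

|D(w)|=17, |Ess(w)|=5:

[(1, 3, 0), (5, 8, 4), (6, 7, 4), (8, 7, 5), (9, 1, 0)]


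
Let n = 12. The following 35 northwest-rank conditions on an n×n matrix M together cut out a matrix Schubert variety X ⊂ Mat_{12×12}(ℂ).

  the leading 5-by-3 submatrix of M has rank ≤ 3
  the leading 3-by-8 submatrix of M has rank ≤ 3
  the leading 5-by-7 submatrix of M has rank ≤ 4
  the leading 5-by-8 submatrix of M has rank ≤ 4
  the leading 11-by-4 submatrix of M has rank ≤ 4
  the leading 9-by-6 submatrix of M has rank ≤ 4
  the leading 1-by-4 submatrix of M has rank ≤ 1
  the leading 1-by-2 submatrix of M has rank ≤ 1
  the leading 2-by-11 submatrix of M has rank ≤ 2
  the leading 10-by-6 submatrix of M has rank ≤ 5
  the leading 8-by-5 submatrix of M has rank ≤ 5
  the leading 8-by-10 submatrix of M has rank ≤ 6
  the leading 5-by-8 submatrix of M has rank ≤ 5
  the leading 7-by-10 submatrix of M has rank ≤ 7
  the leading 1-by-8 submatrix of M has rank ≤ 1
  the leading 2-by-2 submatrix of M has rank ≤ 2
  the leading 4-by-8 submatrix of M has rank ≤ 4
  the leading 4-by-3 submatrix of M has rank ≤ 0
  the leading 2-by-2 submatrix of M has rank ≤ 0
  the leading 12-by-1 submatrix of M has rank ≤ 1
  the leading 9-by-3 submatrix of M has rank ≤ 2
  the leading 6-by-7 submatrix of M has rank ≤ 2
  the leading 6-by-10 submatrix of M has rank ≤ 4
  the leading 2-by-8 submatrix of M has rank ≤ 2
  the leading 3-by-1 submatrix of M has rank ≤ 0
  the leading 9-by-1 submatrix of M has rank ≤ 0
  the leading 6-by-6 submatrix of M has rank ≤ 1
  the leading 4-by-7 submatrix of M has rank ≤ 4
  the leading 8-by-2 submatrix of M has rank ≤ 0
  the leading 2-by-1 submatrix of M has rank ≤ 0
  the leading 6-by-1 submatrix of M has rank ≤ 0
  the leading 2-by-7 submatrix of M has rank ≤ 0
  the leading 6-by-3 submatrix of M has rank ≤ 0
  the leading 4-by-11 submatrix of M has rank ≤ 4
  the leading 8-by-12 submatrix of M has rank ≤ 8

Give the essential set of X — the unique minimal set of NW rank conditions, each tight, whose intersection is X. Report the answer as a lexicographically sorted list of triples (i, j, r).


Propagating the 35 rank bounds to every northwest block:

  row 1: 0 0 0 0 0 0 0 1 1 1 1 1
  row 2: 0 0 0 0 0 0 0 1 2 2 2 2
  row 3: 0 0 0 1 1 1 1 2 3 3 3 3
  row 4: 0 0 0 1 1 1 2 3 4 4 4 4
  row 5: 0 0 0 1 1 1 2 3 4 4 5 5
  row 6: 0 0 0 1 1 1 2 3 4 4 5 6
  row 7: 0 0 1 2 2 2 3 4 5 5 6 7
  row 8: 0 0 1 2 3 3 4 5 6 6 7 8
  row 9: 0 1 2 3 4 4 5 6 7 7 8 9
  row 10: 1 2 3 4 5 5 6 7 8 8 9 10
  row 11: 1 2 3 4 5 6 7 8 9 9 10 11
  row 12: 1 2 3 4 5 6 7 8 9 10 11 12

hence w(1..12) = (8, 9, 4, 7, 11, 12, 3, 5, 2, 1, 6, 10).

ℓ(w)=39; the 6 essential cells (i,j,r):

[(2, 7, 0), (6, 3, 0), (6, 6, 1), (6, 10, 4), (8, 2, 0), (9, 1, 0)]


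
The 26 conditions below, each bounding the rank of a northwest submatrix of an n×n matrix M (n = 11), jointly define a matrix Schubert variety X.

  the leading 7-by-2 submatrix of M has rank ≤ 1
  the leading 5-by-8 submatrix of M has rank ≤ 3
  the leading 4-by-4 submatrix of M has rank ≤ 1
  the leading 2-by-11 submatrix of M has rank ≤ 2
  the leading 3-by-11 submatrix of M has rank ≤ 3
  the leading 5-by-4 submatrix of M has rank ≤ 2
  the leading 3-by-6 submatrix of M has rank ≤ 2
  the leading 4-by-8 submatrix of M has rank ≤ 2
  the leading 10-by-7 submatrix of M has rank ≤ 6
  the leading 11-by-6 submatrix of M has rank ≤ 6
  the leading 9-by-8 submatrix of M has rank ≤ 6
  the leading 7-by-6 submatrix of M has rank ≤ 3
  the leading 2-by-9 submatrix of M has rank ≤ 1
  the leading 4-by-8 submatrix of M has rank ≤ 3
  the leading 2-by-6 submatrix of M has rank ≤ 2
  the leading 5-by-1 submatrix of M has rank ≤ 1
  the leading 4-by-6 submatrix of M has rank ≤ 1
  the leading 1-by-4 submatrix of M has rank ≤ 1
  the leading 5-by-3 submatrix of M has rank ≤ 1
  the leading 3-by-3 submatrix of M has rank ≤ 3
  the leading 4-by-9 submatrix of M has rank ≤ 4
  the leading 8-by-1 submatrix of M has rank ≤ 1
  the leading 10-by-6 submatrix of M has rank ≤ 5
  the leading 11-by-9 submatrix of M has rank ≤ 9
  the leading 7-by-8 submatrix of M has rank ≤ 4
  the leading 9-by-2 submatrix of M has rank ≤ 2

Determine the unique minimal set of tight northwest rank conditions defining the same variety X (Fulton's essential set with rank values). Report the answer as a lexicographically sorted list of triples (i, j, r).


Recovering R(i,j) via the rank-extension bound from the 26 conditions:

  R[1]: 1 | 1 | 1 | 1 | 1 | 1 | 1 | 1 | 1 | 1 | 1
  R[2]: 1 | 1 | 1 | 1 | 1 | 1 | 1 | 1 | 1 | 2 | 2
  R[3]: 1 | 1 | 1 | 1 | 1 | 1 | 2 | 2 | 2 | 3 | 3
  R[4]: 1 | 1 | 1 | 1 | 1 | 1 | 2 | 2 | 3 | 4 | 4
  R[5]: 1 | 1 | 1 | 2 | 2 | 2 | 3 | 3 | 4 | 5 | 5
  R[6]: 1 | 1 | 2 | 3 | 3 | 3 | 4 | 4 | 5 | 6 | 6
  R[7]: 1 | 1 | 2 | 3 | 3 | 3 | 4 | 4 | 5 | 6 | 7
  R[8]: 1 | 2 | 3 | 4 | 4 | 4 | 5 | 5 | 6 | 7 | 8
  R[9]: 1 | 2 | 3 | 4 | 5 | 5 | 6 | 6 | 7 | 8 | 9
  R[10]: 1 | 2 | 3 | 4 | 5 | 5 | 6 | 7 | 8 | 9 | 10
  R[11]: 1 | 2 | 3 | 4 | 5 | 6 | 7 | 8 | 9 | 10 | 11

second differences of R give the permutation w = (1, 10, 7, 9, 4, 3, 11, 2, 5, 8, 6).

D(w) has 27 cells with 8 SE-corners; essential set:

[(2, 9, 1), (4, 6, 1), (4, 8, 2), (5, 3, 1), (7, 2, 1), (7, 6, 3), (7, 8, 4), (10, 6, 5)]


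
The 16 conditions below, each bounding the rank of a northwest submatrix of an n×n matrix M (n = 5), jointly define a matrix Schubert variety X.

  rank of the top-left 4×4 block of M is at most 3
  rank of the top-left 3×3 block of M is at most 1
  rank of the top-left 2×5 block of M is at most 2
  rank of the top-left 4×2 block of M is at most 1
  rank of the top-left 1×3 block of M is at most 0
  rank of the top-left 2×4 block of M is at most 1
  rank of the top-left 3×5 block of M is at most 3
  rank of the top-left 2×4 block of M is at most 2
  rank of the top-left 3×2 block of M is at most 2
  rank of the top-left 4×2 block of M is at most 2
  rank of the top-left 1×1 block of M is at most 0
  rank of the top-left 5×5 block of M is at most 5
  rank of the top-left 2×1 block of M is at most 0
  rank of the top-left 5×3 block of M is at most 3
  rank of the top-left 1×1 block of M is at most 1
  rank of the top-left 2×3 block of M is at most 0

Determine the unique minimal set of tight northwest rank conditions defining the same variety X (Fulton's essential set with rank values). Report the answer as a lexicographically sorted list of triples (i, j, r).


Recovering R(i,j) via the rank-extension bound from the 16 conditions:

  R[1]: 0, 0, 0, 1, 1
  R[2]: 0, 0, 0, 1, 2
  R[3]: 1, 1, 1, 2, 3
  R[4]: 1, 1, 2, 3, 4
  R[5]: 1, 2, 3, 4, 5

the unique w with this rank table is (4, 5, 1, 3, 2).

Fulton essential set (2 of the 7 Rothe cells):

[(2, 3, 0), (4, 2, 1)]


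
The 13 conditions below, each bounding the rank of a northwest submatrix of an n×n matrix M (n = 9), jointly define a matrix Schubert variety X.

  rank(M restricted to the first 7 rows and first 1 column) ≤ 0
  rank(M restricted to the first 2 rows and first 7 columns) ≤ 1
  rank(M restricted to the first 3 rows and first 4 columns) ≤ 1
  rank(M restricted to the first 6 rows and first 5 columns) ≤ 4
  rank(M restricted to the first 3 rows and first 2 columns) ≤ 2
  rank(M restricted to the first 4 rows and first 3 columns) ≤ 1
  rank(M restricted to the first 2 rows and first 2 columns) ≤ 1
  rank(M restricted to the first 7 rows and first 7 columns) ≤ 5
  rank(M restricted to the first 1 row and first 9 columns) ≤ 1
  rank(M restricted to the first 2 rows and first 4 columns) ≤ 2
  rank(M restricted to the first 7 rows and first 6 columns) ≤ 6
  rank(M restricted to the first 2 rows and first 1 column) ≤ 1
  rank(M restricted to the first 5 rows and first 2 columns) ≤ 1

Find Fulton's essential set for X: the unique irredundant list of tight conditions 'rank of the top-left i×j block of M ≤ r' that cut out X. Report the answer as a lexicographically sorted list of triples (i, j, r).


Recovering R(i,j) via the rank-extension bound from the 13 conditions:

  0 | 1 | 1 | 1 | 1 | 1 | 1 | 1 | 1
  0 | 1 | 1 | 1 | 1 | 1 | 1 | 2 | 2
  0 | 1 | 1 | 1 | 2 | 2 | 2 | 3 | 3
  0 | 1 | 1 | 2 | 3 | 3 | 3 | 4 | 4
  0 | 1 | 2 | 3 | 4 | 4 | 4 | 5 | 5
  0 | 1 | 2 | 3 | 4 | 5 | 5 | 6 | 6
  0 | 1 | 2 | 3 | 4 | 5 | 5 | 6 | 7
  1 | 2 | 3 | 4 | 5 | 6 | 6 | 7 | 8
  1 | 2 | 3 | 4 | 5 | 6 | 7 | 8 | 9

reading off 1-entries of Δ²R: w = (2, 8, 5, 4, 3, 6, 9, 1, 7).

D(w) has 16 cells with 5 SE-corners; essential set:

[(2, 7, 1), (3, 4, 1), (4, 3, 1), (7, 1, 0), (7, 7, 5)]


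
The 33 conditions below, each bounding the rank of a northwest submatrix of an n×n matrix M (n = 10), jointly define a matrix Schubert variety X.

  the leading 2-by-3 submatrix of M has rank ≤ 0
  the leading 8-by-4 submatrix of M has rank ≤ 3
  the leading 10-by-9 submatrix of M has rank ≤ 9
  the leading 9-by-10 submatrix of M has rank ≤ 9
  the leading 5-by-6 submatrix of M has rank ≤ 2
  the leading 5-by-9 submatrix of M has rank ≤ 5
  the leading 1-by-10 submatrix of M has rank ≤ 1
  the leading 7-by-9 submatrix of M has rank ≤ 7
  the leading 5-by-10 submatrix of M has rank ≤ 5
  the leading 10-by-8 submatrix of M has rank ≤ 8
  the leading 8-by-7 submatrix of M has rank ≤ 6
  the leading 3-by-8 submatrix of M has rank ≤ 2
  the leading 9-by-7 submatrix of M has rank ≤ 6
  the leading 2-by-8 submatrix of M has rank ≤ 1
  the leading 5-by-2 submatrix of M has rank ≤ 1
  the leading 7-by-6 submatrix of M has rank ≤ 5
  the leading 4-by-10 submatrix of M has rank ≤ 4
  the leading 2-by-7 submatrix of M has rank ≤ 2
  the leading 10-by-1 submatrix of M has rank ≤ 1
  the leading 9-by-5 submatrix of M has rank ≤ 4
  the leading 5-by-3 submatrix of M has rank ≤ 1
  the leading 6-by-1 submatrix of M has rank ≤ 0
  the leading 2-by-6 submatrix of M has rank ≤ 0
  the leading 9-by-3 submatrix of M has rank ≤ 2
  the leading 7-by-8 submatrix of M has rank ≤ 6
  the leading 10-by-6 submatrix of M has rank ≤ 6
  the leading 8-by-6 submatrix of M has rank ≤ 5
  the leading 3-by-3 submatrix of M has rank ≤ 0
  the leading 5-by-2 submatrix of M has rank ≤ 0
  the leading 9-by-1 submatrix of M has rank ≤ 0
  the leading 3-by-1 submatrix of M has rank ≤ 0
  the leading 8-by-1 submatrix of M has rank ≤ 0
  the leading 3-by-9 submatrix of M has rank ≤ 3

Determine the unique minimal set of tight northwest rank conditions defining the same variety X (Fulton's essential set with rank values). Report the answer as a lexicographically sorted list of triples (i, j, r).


Reconstructing r_w from the 33 given conditions:

  i=1: 0 | 0 | 0 | 0 | 0 | 0 | 1 | 1 | 1 | 1
  i=2: 0 | 0 | 0 | 0 | 0 | 0 | 1 | 1 | 2 | 2
  i=3: 0 | 0 | 0 | 1 | 1 | 1 | 2 | 2 | 3 | 3
  i=4: 0 | 0 | 1 | 2 | 2 | 2 | 3 | 3 | 4 | 4
  i=5: 0 | 0 | 1 | 2 | 2 | 2 | 3 | 4 | 5 | 5
  i=6: 0 | 1 | 2 | 3 | 3 | 3 | 4 | 5 | 6 | 6
  i=7: 0 | 1 | 2 | 3 | 4 | 4 | 5 | 6 | 7 | 7
  i=8: 0 | 1 | 2 | 3 | 4 | 5 | 6 | 7 | 8 | 8
  i=9: 0 | 1 | 2 | 3 | 4 | 5 | 6 | 7 | 8 | 9
  i=10: 1 | 2 | 3 | 4 | 5 | 6 | 7 | 8 | 9 | 10

so w = (7, 9, 4, 3, 8, 2, 5, 6, 10, 1).

ℓ(w)=26; the 6 essential cells (i,j,r):

[(2, 6, 0), (2, 8, 1), (3, 3, 0), (5, 2, 0), (5, 6, 2), (9, 1, 0)]


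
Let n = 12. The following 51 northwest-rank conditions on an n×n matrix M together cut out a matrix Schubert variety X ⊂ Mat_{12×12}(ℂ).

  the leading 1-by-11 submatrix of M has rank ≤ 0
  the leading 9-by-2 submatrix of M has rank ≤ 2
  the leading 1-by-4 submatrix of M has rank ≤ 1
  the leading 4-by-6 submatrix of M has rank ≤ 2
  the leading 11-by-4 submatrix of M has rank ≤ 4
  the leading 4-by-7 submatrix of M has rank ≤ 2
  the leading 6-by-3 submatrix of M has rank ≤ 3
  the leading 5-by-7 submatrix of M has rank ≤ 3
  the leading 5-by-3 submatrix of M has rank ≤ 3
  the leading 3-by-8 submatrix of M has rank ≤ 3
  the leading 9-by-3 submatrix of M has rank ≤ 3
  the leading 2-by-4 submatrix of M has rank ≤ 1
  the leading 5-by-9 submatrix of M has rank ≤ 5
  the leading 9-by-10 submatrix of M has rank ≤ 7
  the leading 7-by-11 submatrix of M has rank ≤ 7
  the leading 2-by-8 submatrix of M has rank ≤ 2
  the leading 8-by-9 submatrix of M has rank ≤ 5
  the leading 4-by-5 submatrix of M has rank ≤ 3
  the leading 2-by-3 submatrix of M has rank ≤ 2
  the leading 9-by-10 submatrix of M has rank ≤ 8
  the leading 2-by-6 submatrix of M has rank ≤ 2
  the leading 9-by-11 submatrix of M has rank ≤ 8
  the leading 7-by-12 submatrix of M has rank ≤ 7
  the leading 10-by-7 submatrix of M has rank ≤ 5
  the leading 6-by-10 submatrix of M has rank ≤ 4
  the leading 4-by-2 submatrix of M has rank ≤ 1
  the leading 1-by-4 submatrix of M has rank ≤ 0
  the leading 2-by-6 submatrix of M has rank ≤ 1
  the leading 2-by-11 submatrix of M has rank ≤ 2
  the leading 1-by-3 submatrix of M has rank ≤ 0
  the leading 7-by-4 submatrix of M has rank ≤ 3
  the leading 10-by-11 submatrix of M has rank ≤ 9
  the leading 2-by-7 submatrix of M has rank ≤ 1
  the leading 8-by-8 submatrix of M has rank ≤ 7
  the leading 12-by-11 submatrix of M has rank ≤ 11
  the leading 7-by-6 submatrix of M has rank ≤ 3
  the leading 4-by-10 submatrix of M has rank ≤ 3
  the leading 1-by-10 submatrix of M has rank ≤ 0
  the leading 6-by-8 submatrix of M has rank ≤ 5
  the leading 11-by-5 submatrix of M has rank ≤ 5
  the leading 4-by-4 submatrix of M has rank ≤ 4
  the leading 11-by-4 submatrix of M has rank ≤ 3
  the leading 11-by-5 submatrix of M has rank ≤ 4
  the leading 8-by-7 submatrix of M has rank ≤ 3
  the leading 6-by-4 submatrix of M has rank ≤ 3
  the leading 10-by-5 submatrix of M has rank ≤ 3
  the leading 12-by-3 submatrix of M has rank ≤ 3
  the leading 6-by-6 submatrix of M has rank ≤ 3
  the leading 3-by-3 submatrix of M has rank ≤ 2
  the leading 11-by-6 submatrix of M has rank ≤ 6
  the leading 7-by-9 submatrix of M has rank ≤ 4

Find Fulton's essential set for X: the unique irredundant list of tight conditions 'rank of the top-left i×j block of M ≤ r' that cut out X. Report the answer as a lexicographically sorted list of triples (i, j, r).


Computing R[i][j] = min implied NW-rank bound (n=12, 51 conditions):

  0, 0, 0, 0, 0, 0, 0, 0, 0, 0, 0, 1
  1, 1, 1, 1, 1, 1, 1, 1, 1, 1, 1, 2
  1, 1, 2, 2, 2, 2, 2, 2, 2, 2, 2, 3
  1, 1, 2, 2, 2, 2, 2, 3, 3, 3, 3, 4
  1, 2, 3, 3, 3, 3, 3, 4, 4, 4, 4, 5
  1, 2, 3, 3, 3, 3, 3, 4, 4, 4, 5, 6
  1, 2, 3, 3, 3, 3, 3, 4, 4, 5, 6, 7
  1, 2, 3, 3, 3, 3, 3, 4, 5, 6, 7, 8
  1, 2, 3, 3, 3, 4, 4, 5, 6, 7, 8, 9
  1, 2, 3, 3, 3, 4, 5, 6, 7, 8, 9, 10
  1, 2, 3, 3, 4, 5, 6, 7, 8, 9, 10, 11
  1, 2, 3, 4, 5, 6, 7, 8, 9, 10, 11, 12

second differences of R give the permutation w = (12, 1, 3, 8, 2, 11, 10, 9, 6, 7, 5, 4).

Rothe diagram D(w) (37 cells), 8 SE-corners (essential conditions):

[(1, 11, 0), (4, 2, 1), (4, 7, 2), (6, 10, 4), (7, 9, 4), (8, 7, 3), (10, 5, 3), (11, 4, 3)]


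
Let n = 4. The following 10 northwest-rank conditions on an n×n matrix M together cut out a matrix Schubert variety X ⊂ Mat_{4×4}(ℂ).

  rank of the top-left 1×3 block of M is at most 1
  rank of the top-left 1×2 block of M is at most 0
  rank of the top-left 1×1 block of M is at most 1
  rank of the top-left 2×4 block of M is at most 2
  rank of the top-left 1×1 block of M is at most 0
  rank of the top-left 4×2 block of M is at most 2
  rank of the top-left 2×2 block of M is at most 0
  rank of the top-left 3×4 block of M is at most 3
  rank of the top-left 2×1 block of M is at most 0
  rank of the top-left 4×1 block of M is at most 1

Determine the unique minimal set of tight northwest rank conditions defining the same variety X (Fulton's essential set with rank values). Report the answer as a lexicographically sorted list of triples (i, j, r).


Propagating the 10 rank bounds to every northwest block:

  row 1: 0 | 0 | 1 | 1
  row 2: 0 | 0 | 1 | 2
  row 3: 1 | 1 | 2 | 3
  row 4: 1 | 2 | 3 | 4

giving w = (3, 4, 1, 2) via Δ²R.

Fulton essential set (1 of the 4 Rothe cells):

[(2, 2, 0)]


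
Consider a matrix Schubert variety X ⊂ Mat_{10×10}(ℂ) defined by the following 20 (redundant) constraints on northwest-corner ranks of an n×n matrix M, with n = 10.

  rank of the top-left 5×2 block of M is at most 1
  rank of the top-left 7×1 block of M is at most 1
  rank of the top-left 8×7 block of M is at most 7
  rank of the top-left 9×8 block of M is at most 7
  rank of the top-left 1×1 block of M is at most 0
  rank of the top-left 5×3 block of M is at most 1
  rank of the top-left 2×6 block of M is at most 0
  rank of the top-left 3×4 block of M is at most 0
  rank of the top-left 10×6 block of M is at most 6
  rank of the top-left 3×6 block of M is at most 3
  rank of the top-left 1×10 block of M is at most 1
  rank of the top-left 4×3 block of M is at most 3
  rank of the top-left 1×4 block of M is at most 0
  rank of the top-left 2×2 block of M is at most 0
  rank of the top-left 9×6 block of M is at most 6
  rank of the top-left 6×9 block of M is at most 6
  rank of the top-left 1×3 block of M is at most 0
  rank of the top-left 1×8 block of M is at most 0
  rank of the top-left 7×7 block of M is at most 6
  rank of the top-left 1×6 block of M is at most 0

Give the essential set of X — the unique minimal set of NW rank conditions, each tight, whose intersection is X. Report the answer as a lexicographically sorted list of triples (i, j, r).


Computing R[i][j] = min implied NW-rank bound (n=10, 20 conditions):

  row 1: 0 0 0 0 0 0 0 0 1 1
  row 2: 0 0 0 0 0 0 1 1 2 2
  row 3: 0 0 0 0 1 1 2 2 3 3
  row 4: 1 1 1 1 2 2 3 3 4 4
  row 5: 1 1 1 2 3 3 4 4 5 5
  row 6: 1 2 2 3 4 4 5 5 6 6
  row 7: 1 2 3 4 5 5 6 6 7 7
  row 8: 1 2 3 4 5 6 7 7 8 8
  row 9: 1 2 3 4 5 6 7 7 8 9
  row 10: 1 2 3 4 5 6 7 8 9 10

second differences of R give the permutation w = (9, 7, 5, 1, 4, 2, 3, 6, 10, 8).

|D(w)|=21, |Ess(w)|=5:

[(1, 8, 0), (2, 6, 0), (3, 4, 0), (5, 3, 1), (9, 8, 7)]


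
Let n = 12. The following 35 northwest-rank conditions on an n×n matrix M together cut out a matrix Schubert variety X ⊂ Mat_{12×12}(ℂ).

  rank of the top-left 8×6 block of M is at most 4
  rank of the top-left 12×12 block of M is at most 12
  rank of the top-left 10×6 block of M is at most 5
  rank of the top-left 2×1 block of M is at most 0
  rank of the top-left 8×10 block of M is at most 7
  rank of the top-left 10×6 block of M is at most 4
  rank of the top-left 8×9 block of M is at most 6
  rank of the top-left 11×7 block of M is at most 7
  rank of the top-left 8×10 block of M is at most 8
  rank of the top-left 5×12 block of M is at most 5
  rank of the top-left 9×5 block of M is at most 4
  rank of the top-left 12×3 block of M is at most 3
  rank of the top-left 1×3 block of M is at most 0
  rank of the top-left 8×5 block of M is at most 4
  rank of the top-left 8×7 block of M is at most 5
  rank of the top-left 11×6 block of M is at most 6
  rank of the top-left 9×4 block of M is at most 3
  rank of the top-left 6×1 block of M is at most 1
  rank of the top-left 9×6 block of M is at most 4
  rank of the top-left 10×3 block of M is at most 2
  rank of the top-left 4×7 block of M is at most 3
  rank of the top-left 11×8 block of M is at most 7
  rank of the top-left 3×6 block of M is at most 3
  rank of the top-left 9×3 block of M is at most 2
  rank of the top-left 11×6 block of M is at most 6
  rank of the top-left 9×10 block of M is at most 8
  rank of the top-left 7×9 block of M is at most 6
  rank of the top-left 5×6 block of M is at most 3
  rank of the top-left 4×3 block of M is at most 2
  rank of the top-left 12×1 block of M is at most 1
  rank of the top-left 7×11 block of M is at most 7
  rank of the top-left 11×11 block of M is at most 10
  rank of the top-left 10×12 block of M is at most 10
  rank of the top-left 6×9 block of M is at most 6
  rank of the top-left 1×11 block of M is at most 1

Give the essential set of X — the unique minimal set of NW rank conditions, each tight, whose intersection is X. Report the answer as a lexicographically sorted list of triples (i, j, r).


The tightest implied rank at each (i,j), from the 35 conditions:

  R[1]: 0  0  0  1  1  1  1  1  1  1  1  1
  R[2]: 0  1  1  2  2  2  2  2  2  2  2  2
  R[3]: 1  2  2  3  3  3  3  3  3  3  3  3
  R[4]: 1  2  2  3  3  3  3  4  4  4  4  4
  R[5]: 1  2  2  3  3  3  4  5  5  5  5  5
  R[6]: 1  2  2  3  4  4  5  6  6  6  6  6
  R[7]: 1  2  2  3  4  4  5  6  6  7  7  7
  R[8]: 1  2  2  3  4  4  5  6  6  7  8  8
  R[9]: 1  2  2  3  4  4  5  6  7  8  9  9
  R[10]: 1  2  2  3  4  4  5  6  7  8  9  10
  R[11]: 1  2  3  4  5  5  6  7  8  9  10  11
  R[12]: 1  2  3  4  5  6  7  8  9  10  11  12

hence w(1..12) = (4, 2, 1, 8, 7, 5, 10, 11, 9, 12, 3, 6).

Rothe diagram D(w) (22 cells), 7 SE-corners (essential conditions):

[(1, 3, 0), (2, 1, 0), (4, 7, 3), (5, 6, 3), (8, 9, 6), (10, 3, 2), (10, 6, 4)]


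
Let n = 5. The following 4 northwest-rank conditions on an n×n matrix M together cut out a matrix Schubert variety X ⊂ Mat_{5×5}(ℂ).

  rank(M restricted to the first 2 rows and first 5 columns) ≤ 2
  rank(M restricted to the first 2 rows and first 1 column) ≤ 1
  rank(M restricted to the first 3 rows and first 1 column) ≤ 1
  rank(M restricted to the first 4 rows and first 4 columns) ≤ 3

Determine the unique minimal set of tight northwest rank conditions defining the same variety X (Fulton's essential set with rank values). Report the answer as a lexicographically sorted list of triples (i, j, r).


Recovering R(i,j) via the rank-extension bound from the 4 conditions:

  1 1 1 1 1
  1 2 2 2 2
  1 2 3 3 3
  1 2 3 3 4
  1 2 3 4 5

reading off 1-entries of Δ²R: w = (1, 2, 3, 5, 4).

Fulton essential set (the sole Rothe cell):

[(4, 4, 3)]


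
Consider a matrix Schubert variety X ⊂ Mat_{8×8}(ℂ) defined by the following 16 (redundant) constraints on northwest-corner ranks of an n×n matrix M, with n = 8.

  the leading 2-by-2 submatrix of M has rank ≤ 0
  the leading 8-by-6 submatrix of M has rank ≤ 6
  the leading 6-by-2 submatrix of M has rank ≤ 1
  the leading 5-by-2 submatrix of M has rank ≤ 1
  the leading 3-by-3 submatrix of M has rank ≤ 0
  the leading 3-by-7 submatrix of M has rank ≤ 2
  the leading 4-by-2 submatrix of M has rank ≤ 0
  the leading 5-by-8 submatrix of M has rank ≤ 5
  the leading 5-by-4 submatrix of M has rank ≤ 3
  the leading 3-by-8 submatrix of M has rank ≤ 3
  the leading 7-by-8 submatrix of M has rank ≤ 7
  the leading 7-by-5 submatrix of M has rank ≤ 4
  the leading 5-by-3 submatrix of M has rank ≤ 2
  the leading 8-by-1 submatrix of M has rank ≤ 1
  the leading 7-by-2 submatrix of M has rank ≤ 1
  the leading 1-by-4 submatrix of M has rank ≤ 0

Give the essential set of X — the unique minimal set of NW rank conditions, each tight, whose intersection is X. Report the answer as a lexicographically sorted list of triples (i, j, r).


Reconstructing r_w from the 16 given conditions:

  row 1: 0  0  0  0  1  1  1  1
  row 2: 0  0  0  1  2  2  2  2
  row 3: 0  0  0  1  2  2  2  3
  row 4: 0  0  1  2  3  3  3  4
  row 5: 1  1  2  3  4  4  4  5
  row 6: 1  1  2  3  4  5  5  6
  row 7: 1  1  2  3  4  5  6  7
  row 8: 1  2  3  4  5  6  7  8

second differences of R give the permutation w = (5, 4, 8, 3, 1, 6, 7, 2).

Rothe diagram D(w) (16 cells), 5 SE-corners (essential conditions):

[(1, 4, 0), (3, 3, 0), (3, 7, 2), (4, 2, 0), (7, 2, 1)]


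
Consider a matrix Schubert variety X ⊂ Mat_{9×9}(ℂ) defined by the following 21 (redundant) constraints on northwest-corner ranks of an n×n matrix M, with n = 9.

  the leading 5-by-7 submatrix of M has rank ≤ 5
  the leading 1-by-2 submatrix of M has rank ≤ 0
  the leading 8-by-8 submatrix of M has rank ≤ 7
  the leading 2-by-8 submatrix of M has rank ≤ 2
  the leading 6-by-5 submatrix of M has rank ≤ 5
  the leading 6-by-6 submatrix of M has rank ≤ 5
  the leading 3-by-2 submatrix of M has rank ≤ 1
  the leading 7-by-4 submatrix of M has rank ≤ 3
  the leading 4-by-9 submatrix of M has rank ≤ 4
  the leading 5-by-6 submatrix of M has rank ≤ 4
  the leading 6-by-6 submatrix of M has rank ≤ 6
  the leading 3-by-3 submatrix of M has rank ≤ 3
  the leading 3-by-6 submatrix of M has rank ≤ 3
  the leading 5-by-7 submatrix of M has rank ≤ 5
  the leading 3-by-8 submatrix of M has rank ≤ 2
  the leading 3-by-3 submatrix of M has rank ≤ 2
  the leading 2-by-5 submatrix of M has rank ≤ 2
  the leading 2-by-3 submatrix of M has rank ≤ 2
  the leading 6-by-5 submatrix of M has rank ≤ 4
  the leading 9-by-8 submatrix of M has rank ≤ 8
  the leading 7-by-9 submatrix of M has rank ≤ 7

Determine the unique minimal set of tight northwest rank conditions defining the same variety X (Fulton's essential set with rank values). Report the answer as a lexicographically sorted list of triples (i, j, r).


Reconstructing r_w from the 21 given conditions:

  0 0 1 1 1 1 1 1 1
  1 1 2 2 2 2 2 2 2
  1 1 2 2 2 2 2 2 3
  1 2 3 3 3 3 3 3 4
  1 2 3 3 4 4 4 4 5
  1 2 3 3 4 5 5 5 6
  1 2 3 3 4 5 6 6 7
  1 2 3 4 5 6 7 7 8
  1 2 3 4 5 6 7 8 9

reading off 1-entries of Δ²R: w = (3, 1, 9, 2, 5, 6, 7, 4, 8).

|D(w)|=11, |Ess(w)|=4:

[(1, 2, 0), (3, 2, 1), (3, 8, 2), (7, 4, 3)]


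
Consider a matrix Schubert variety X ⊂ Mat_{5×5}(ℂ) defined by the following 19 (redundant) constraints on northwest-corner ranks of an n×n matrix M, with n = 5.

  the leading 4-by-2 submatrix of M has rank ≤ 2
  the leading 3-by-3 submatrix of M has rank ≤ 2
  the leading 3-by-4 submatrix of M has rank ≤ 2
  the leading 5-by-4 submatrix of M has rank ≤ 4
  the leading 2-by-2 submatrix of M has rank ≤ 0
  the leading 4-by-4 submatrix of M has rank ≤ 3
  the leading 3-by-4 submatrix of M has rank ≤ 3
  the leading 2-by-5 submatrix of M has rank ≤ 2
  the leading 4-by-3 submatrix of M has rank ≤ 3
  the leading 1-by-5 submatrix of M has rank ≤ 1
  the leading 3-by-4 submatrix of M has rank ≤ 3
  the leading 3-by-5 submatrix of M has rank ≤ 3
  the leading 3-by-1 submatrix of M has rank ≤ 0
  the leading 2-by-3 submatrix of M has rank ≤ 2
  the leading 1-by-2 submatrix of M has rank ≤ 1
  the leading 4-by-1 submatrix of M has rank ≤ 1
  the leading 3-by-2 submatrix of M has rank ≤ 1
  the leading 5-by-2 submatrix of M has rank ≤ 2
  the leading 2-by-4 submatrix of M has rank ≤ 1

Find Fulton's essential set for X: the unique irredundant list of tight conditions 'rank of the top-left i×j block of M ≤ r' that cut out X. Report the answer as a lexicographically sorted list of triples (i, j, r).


Computing R[i][j] = min implied NW-rank bound (n=5, 19 conditions):

  R[1]: 0, 0, 1, 1, 1
  R[2]: 0, 0, 1, 1, 2
  R[3]: 0, 1, 2, 2, 3
  R[4]: 1, 2, 3, 3, 4
  R[5]: 1, 2, 3, 4, 5

so w = (3, 5, 2, 1, 4).

Rothe diagram D(w) (6 cells), 3 SE-corners (essential conditions):

[(2, 2, 0), (2, 4, 1), (3, 1, 0)]
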